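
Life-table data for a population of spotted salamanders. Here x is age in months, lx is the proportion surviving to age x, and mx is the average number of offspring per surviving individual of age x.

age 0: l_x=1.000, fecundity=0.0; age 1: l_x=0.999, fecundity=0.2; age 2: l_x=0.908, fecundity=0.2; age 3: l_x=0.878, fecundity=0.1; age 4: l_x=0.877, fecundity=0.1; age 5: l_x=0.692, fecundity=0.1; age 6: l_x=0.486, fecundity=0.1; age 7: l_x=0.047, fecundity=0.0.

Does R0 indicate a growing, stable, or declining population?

declining

R0 = Σ lx·mx = 0 + 0.1998 + 0.1816 + 0.0878 + 0.0877 + 0.0692 + 0.0486 + 0 = 0.6747
R0 < 1, so the population is declining.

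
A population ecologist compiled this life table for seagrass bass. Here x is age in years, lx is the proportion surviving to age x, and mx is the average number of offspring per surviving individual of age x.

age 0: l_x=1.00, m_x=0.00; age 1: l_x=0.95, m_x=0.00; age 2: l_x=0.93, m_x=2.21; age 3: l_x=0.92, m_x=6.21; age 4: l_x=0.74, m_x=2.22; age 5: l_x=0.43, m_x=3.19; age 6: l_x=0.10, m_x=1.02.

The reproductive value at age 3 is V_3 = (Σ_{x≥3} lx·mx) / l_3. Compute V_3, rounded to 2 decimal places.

lx·mx for x ≥ 3: 5.7132, 1.6428, 1.3717, 0.102 → sum = 8.8297
V_3 = 8.8297 / l_3 = 8.8297 / 0.92 = 9.5975 → 9.60

9.60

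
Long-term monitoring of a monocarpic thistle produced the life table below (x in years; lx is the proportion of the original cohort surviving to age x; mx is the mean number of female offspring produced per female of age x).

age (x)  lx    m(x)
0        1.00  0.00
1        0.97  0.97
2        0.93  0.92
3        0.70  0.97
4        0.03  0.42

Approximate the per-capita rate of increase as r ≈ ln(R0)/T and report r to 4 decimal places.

0.4785

R0 = Σ lx·mx = 0 + 0.9409 + 0.8556 + 0.679 + 0.0126 = 2.4881
Σ x·lx·mx = 4.7395; T = 4.7395/2.4881 = 1.90487…
r ≈ ln(R0)/T = ln(2.4881)/1.90487… = 0.478521… → 0.4785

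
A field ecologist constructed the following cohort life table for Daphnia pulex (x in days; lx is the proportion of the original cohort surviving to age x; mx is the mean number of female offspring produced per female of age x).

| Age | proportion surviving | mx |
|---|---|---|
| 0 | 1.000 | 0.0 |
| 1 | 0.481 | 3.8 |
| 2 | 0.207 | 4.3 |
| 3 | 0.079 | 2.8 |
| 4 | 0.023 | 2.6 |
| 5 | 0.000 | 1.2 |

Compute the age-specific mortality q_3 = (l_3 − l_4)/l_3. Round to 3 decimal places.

q_3 = (l_3 − l_4) / l_3 = (0.079 − 0.023) / 0.079
     = 0.056 / 0.079 = 0.708861… → 0.709

0.709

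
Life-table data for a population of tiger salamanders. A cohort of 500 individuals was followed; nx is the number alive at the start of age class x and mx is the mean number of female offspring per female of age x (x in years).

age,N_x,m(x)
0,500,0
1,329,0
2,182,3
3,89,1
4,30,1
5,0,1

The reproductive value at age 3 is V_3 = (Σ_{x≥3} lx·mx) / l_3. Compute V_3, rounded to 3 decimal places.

1.337

lx = nx/n0 = nx/500: 1, 0.658, 0.364, 0.178, 0.06, 0
lx·mx for x ≥ 3: 0.178, 0.06, 0 → sum = 0.238
V_3 = 0.238 / l_3 = 0.238 / 0.178 = 1.337079… → 1.337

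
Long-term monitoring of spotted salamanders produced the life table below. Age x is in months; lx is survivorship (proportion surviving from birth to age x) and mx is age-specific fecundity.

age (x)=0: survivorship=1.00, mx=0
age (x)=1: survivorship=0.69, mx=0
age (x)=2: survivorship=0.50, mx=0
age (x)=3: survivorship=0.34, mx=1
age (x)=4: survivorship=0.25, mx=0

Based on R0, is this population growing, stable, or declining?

R0 = Σ lx·mx = 0 + 0 + 0 + 0.34 + 0 = 0.34
R0 < 1, so the population is declining.

declining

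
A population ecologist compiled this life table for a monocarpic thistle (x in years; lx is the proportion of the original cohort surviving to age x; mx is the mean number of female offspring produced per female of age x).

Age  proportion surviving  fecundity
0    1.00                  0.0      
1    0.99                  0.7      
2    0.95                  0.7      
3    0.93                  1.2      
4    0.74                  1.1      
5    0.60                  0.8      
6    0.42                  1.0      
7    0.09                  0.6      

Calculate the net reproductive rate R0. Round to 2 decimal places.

4.24

lx·mx by age: 0, 0.693, 0.665, 1.116, 0.814, 0.48, 0.42, 0.054
R0 = Σ lx·mx = 4.242 → 4.24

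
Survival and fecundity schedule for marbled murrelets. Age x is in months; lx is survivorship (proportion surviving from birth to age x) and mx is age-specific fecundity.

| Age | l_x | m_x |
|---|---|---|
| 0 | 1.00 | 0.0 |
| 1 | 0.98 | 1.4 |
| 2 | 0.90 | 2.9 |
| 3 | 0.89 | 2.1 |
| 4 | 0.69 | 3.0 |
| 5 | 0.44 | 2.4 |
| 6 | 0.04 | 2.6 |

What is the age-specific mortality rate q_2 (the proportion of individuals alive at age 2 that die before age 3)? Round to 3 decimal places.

q_2 = (l_2 − l_3) / l_2 = (0.9 − 0.89) / 0.9
     = 0.01 / 0.9 = 0.011111… → 0.011

0.011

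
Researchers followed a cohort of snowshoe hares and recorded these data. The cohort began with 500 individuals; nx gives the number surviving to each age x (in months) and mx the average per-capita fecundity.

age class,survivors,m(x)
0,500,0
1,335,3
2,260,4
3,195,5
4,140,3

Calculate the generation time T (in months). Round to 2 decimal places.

2.24

lx = nx/n0 = nx/500: 1, 0.67, 0.52, 0.39, 0.28
lx·mx: 0, 2.01, 2.08, 1.95, 0.84 → R0 = 6.88
x·lx·mx: 0, 2.01, 4.16, 5.85, 3.36 → Σ = 15.38
T = 15.38 / 6.88 = 2.235465… → 2.24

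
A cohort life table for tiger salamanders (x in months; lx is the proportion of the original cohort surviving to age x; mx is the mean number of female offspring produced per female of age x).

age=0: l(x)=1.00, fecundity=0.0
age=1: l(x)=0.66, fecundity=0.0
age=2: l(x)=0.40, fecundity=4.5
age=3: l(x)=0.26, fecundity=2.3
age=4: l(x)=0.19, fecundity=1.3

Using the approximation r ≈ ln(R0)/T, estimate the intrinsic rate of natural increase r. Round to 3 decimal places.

0.403

R0 = Σ lx·mx = 0 + 0 + 1.8 + 0.598 + 0.247 = 2.645
Σ x·lx·mx = 6.382; T = 6.382/2.645 = 2.41285…
r ≈ ln(R0)/T = ln(2.645)/2.41285… = 0.40312… → 0.403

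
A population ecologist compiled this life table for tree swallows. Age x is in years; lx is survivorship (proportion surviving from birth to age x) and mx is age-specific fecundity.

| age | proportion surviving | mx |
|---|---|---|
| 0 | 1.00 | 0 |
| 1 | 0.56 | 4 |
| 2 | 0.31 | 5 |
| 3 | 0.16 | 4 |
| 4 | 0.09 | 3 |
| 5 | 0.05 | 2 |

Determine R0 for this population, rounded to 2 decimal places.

lx·mx by age: 0, 2.24, 1.55, 0.64, 0.27, 0.1
R0 = Σ lx·mx = 4.8 → 4.80

4.80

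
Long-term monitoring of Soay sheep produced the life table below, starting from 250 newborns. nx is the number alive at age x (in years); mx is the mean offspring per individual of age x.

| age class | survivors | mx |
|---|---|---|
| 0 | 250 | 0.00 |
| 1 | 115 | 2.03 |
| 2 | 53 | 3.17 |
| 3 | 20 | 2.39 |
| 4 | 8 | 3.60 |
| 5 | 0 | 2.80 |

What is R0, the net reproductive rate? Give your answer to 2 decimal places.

lx = nx/n0 = nx/250: 1, 0.46, 0.212, 0.08, 0.032, 0
lx·mx by age: 0, 0.9338, 0.67204, 0.1912, 0.1152, 0
R0 = Σ lx·mx = 1.91224 → 1.91

1.91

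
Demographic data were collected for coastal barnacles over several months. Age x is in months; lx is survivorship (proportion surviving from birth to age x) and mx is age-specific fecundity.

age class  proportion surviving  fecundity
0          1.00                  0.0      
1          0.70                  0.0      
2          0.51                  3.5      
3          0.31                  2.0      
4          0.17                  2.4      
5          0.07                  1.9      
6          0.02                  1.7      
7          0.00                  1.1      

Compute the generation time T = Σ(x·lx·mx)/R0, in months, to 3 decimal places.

2.661

lx·mx: 0, 0, 1.785, 0.62, 0.408, 0.133, 0.034, 0 → R0 = 2.98
x·lx·mx: 0, 0, 3.57, 1.86, 1.632, 0.665, 0.204, 0 → Σ = 7.931
T = 7.931 / 2.98 = 2.661409… → 2.661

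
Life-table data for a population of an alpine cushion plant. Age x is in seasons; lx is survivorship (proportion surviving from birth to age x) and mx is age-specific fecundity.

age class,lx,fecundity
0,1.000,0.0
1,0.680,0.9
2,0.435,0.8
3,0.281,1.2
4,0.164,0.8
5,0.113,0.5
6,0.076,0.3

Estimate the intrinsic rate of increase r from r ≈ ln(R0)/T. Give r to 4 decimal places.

R0 = Σ lx·mx = 0 + 0.612 + 0.348 + 0.3372 + 0.1312 + 0.0565 + 0.0228 = 1.5077
Σ x·lx·mx = 3.2637; T = 3.2637/1.5077 = 2.16469…
r ≈ ln(R0)/T = ln(1.5077)/2.16469… = 0.189674… → 0.1897

0.1897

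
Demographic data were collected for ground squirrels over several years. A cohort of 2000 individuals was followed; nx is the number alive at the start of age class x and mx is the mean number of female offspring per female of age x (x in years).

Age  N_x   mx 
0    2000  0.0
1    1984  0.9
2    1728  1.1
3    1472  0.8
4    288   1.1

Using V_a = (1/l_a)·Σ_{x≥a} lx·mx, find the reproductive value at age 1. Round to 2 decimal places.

lx = nx/n0 = nx/2000: 1, 0.992, 0.864, 0.736, 0.144
lx·mx for x ≥ 1: 0.8928, 0.9504, 0.5888, 0.1584 → sum = 2.5904
V_1 = 2.5904 / l_1 = 2.5904 / 0.992 = 2.61129… → 2.61

2.61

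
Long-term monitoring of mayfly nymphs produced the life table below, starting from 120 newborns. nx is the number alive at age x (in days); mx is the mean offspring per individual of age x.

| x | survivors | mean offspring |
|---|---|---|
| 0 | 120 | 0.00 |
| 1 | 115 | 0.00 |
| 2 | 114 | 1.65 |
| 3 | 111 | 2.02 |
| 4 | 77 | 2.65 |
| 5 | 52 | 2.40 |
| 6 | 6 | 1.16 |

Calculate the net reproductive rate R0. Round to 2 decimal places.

6.23

lx = nx/n0 = nx/120: 1, 0.95833…, 0.95, 0.925, 0.64167…, 0.43333…, 0.05
lx·mx by age: 0, 0, 1.5675, 1.8685, 1.700417…, 1.04…, 0.058
R0 = Σ lx·mx = 6.234417… → 6.23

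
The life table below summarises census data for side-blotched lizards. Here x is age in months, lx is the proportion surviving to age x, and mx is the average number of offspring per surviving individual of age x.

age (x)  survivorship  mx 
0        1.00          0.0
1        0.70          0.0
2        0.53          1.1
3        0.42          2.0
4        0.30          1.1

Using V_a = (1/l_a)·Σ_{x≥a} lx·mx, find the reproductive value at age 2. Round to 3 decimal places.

3.308

lx·mx for x ≥ 2: 0.583, 0.84, 0.33 → sum = 1.753
V_2 = 1.753 / l_2 = 1.753 / 0.53 = 3.307547… → 3.308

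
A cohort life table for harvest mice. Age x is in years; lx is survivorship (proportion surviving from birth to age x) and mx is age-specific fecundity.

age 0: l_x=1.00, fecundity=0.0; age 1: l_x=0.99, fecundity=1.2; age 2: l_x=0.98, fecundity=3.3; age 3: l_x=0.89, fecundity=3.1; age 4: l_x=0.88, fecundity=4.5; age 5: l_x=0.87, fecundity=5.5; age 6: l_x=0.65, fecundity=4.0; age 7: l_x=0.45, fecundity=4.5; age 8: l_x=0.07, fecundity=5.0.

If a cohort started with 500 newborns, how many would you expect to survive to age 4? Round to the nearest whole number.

Expected survivors = N0 · l_4 = 500 × 0.88 = 440 → 440

440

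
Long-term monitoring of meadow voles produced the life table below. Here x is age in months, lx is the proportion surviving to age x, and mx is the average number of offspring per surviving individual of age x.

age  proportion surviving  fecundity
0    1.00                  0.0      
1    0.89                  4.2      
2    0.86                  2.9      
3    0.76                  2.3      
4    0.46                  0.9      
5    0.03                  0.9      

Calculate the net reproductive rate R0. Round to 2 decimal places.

8.42

lx·mx by age: 0, 3.738, 2.494, 1.748, 0.414, 0.027
R0 = Σ lx·mx = 8.421 → 8.42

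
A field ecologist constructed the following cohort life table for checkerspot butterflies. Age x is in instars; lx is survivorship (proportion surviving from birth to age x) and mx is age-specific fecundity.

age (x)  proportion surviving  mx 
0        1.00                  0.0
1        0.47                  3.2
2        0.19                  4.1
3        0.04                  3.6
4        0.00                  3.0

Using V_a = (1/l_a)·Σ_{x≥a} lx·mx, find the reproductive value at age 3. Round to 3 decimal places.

3.600

lx·mx for x ≥ 3: 0.144, 0 → sum = 0.144
V_3 = 0.144 / l_3 = 0.144 / 0.04 = 3.6 → 3.600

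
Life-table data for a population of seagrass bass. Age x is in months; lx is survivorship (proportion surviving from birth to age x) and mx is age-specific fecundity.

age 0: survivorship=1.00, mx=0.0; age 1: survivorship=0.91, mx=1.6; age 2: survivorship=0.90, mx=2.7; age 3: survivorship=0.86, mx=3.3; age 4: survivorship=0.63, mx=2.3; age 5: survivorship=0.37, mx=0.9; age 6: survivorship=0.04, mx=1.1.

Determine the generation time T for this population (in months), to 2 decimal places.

lx·mx: 0, 1.456, 2.43, 2.838, 1.449, 0.333, 0.044 → R0 = 8.55
x·lx·mx: 0, 1.456, 4.86, 8.514, 5.796, 1.665, 0.264 → Σ = 22.555
T = 22.555 / 8.55 = 2.638012… → 2.64

2.64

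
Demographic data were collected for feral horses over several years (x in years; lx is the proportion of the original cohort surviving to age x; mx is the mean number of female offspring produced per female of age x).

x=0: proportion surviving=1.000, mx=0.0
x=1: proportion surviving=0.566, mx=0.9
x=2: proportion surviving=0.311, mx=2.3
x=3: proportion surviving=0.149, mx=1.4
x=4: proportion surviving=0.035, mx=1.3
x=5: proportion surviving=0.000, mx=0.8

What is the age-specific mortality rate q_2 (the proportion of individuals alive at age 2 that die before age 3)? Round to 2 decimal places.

q_2 = (l_2 − l_3) / l_2 = (0.311 − 0.149) / 0.311
     = 0.162 / 0.311 = 0.5209… → 0.52

0.52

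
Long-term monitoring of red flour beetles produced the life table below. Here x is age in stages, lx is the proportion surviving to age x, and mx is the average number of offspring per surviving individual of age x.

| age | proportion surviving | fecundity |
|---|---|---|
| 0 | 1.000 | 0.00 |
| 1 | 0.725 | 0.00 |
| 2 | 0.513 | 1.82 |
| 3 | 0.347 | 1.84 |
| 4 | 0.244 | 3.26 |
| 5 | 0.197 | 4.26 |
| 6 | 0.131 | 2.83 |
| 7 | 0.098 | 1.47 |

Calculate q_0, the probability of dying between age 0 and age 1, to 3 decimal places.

q_0 = (l_0 − l_1) / l_0 = (1 − 0.725) / 1
     = 0.275 / 1 = 0.275 → 0.275

0.275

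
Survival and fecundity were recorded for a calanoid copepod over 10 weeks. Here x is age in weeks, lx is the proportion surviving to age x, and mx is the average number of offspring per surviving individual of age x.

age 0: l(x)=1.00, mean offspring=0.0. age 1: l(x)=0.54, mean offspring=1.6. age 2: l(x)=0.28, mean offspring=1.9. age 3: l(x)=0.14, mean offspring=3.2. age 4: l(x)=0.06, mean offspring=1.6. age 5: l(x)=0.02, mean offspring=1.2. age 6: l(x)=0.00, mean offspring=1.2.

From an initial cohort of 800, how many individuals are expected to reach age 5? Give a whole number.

16

Expected survivors = N0 · l_5 = 800 × 0.02 = 16 → 16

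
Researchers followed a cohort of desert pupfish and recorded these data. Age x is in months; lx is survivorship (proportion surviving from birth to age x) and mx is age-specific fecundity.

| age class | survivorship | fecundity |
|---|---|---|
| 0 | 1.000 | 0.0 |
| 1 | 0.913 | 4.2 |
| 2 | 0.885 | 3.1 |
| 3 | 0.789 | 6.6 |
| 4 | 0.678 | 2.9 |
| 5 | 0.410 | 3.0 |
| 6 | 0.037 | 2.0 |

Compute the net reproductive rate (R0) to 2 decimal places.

15.06

lx·mx by age: 0, 3.8346, 2.7435, 5.2074, 1.9662, 1.23, 0.074
R0 = Σ lx·mx = 15.0557 → 15.06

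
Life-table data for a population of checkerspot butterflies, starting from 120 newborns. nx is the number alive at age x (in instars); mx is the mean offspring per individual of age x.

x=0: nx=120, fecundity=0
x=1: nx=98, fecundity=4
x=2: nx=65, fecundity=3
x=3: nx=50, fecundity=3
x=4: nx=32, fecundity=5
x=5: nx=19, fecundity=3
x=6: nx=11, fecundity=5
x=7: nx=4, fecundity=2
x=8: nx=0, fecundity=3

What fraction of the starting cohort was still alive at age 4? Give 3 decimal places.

0.267

l_4 = n_4/n_0 = 32/120 = 0.266667… → 0.267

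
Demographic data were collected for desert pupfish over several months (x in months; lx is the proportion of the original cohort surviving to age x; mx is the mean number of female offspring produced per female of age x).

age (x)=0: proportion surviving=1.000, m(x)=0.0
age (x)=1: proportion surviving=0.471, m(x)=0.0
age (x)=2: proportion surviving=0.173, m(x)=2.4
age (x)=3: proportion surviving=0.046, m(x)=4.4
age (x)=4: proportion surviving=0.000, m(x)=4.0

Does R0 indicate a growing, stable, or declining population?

declining

R0 = Σ lx·mx = 0 + 0 + 0.4152 + 0.2024 + 0 = 0.6176
R0 < 1, so the population is declining.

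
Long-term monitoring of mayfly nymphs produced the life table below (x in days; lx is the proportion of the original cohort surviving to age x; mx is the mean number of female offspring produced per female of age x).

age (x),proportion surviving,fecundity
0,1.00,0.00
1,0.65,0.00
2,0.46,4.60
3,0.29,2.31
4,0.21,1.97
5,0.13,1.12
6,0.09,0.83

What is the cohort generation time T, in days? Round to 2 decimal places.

2.65

lx·mx: 0, 0, 2.116, 0.6699, 0.4137, 0.1456, 0.0747 → R0 = 3.4199
x·lx·mx: 0, 0, 4.232, 2.0097, 1.6548, 0.728, 0.4482 → Σ = 9.0727
T = 9.0727 / 3.4199 = 2.652914… → 2.65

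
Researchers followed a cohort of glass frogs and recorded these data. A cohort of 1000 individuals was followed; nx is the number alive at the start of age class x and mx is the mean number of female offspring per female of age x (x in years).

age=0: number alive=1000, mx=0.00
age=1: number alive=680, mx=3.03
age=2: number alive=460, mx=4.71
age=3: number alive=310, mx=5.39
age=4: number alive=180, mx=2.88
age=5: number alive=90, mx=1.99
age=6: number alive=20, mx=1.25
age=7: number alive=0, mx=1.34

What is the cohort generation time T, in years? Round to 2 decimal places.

lx = nx/n0 = nx/1000: 1, 0.68, 0.46, 0.31, 0.18, 0.09, 0.02, 0
lx·mx: 0, 2.0604, 2.1666, 1.6709, 0.5184, 0.1791, 0.025, 0 → R0 = 6.6204
x·lx·mx: 0, 2.0604, 4.3332, 5.0127, 2.0736, 0.8955, 0.15, 0 → Σ = 14.5254
T = 14.5254 / 6.6204 = 2.194037… → 2.19

2.19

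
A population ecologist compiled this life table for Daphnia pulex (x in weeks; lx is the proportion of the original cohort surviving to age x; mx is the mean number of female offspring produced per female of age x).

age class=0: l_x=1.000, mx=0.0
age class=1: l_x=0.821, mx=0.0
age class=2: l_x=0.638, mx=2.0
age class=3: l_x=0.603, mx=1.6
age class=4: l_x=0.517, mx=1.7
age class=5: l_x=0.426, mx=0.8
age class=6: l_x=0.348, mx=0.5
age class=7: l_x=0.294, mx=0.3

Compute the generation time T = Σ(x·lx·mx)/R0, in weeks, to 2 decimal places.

lx·mx: 0, 0, 1.276, 0.9648, 0.8789, 0.3408, 0.174, 0.0882 → R0 = 3.7227
x·lx·mx: 0, 0, 2.552, 2.8944, 3.5156, 1.704, 1.044, 0.6174 → Σ = 12.3274
T = 12.3274 / 3.7227 = 3.311414… → 3.31

3.31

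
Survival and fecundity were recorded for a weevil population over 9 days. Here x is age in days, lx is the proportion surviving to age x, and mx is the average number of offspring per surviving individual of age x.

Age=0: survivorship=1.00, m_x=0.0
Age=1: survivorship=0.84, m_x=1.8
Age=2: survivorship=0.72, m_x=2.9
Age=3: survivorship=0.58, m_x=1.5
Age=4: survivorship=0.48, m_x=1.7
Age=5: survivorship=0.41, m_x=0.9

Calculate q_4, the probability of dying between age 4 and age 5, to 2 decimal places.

q_4 = (l_4 − l_5) / l_4 = (0.48 − 0.41) / 0.48
     = 0.07 / 0.48 = 0.145833… → 0.15

0.15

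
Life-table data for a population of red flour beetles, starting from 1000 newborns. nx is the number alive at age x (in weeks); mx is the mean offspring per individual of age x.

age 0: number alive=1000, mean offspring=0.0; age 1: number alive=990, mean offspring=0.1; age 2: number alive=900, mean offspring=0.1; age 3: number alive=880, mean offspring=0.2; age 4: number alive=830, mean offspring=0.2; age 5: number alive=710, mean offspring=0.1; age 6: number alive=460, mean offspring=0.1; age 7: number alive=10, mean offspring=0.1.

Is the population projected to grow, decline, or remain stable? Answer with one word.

lx = nx/n0 = nx/1000: 1, 0.99, 0.9, 0.88, 0.83, 0.71, 0.46, 0.01
R0 = Σ lx·mx = 0 + 0.099 + 0.09 + 0.176 + 0.166 + 0.071 + 0.046 + 0.001 = 0.649
R0 < 1, so the population is declining.

declining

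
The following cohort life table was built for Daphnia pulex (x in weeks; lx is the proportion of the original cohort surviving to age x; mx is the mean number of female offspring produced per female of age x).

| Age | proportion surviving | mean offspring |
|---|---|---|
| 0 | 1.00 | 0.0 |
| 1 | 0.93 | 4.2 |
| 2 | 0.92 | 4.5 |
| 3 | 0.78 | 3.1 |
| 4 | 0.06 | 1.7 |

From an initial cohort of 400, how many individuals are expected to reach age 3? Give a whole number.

312

Expected survivors = N0 · l_3 = 400 × 0.78 = 312 → 312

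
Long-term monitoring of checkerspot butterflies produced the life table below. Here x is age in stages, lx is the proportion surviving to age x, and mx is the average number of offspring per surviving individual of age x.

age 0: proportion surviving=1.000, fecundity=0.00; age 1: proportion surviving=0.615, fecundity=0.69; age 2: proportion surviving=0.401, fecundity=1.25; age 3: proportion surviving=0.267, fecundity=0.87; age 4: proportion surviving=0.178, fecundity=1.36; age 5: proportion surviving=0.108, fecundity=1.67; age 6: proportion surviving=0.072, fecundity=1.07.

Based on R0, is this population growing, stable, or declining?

growing

R0 = Σ lx·mx = 0 + 0.42435 + 0.50125 + 0.23229 + 0.24208 + 0.18036 + 0.07704 = 1.65737
R0 > 1, so the population is growing.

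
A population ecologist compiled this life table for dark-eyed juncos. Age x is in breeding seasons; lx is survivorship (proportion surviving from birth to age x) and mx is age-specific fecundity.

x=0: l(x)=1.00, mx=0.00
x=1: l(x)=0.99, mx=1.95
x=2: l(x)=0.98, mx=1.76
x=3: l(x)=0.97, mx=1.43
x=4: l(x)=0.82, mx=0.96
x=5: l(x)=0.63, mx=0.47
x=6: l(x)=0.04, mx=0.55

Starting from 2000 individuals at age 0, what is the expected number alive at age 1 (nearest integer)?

Expected survivors = N0 · l_1 = 2000 × 0.99 = 1980 → 1980

1980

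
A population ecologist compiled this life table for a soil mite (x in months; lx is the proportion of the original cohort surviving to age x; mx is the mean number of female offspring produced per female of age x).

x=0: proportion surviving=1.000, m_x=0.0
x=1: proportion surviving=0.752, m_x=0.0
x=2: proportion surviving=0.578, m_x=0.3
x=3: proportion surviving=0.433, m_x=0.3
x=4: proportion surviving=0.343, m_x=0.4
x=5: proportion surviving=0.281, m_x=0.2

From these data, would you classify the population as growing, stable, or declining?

R0 = Σ lx·mx = 0 + 0 + 0.1734 + 0.1299 + 0.1372 + 0.0562 = 0.4967
R0 < 1, so the population is declining.

declining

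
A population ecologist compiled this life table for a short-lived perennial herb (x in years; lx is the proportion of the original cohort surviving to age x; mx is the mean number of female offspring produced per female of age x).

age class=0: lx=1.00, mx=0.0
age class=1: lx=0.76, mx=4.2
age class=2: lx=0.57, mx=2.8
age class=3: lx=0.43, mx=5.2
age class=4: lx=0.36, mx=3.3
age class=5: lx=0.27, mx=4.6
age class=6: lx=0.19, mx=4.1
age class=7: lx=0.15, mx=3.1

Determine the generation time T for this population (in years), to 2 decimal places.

lx·mx: 0, 3.192, 1.596, 2.236, 1.188, 1.242, 0.779, 0.465 → R0 = 10.698
x·lx·mx: 0, 3.192, 3.192, 6.708, 4.752, 6.21, 4.674, 3.255 → Σ = 31.983
T = 31.983 / 10.698 = 2.989624… → 2.99

2.99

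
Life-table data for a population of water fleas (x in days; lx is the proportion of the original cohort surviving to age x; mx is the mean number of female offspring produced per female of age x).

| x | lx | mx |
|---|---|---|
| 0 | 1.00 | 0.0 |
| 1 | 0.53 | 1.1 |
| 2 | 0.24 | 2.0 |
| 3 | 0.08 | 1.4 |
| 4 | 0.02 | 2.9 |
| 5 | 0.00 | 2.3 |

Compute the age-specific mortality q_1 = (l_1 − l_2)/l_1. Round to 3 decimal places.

q_1 = (l_1 − l_2) / l_1 = (0.53 − 0.24) / 0.53
     = 0.29 / 0.53 = 0.54717… → 0.547

0.547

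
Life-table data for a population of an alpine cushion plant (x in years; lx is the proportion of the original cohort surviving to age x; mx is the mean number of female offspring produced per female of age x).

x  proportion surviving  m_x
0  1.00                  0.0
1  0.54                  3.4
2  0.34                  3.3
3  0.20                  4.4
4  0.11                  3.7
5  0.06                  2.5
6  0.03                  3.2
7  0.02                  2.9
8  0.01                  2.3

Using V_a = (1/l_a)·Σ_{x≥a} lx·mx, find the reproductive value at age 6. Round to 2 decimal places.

5.90

lx·mx for x ≥ 6: 0.096, 0.058, 0.023 → sum = 0.177
V_6 = 0.177 / l_6 = 0.177 / 0.03 = 5.9 → 5.90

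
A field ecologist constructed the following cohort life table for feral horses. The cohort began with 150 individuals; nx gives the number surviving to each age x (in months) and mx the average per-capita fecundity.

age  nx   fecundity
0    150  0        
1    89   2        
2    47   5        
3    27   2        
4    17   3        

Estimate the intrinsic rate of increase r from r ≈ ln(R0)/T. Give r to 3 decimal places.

lx = nx/n0 = nx/150: 1, 0.59333…, 0.31333…, 0.18, 0.11333…
R0 = Σ lx·mx = 0 + 1.18667… + 1.56667… + 0.36 + 0.34… = 3.453333…
Σ x·lx·mx = 6.76…; T = 6.76…/3.453333… = 1.95753…
r ≈ ln(R0)/T = ln(3.453333…)/1.95753… = 0.63311… → 0.633

0.633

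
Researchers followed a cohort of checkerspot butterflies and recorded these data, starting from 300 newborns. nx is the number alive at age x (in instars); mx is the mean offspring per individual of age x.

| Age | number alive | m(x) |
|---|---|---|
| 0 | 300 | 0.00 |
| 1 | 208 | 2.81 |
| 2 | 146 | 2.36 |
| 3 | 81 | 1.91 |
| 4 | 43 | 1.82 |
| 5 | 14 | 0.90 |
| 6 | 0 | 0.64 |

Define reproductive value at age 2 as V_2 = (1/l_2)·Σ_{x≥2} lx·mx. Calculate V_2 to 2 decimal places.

4.04

lx = nx/n0 = nx/300: 1, 0.69333…, 0.48667…, 0.27, 0.14333…, 0.04667…, 0
lx·mx for x ≥ 2: 1.148533…, 0.5157, 0.260867…, 0.042…, 0 → sum = 1.9671…
V_2 = 1.9671… / l_2 = 1.9671… / 0.486667… = 4.041986… → 4.04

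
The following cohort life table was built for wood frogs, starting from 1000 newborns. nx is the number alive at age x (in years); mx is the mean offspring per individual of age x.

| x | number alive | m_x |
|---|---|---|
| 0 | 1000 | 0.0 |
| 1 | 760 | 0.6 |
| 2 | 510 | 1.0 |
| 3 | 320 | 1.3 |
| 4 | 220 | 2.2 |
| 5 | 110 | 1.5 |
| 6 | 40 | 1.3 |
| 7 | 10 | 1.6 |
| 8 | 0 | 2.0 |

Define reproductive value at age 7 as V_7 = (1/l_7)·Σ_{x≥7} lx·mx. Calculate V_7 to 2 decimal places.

lx = nx/n0 = nx/1000: 1, 0.76, 0.51, 0.32, 0.22, 0.11, 0.04, 0.01, 0
lx·mx for x ≥ 7: 0.016, 0 → sum = 0.016
V_7 = 0.016 / l_7 = 0.016 / 0.01 = 1.6 → 1.60

1.60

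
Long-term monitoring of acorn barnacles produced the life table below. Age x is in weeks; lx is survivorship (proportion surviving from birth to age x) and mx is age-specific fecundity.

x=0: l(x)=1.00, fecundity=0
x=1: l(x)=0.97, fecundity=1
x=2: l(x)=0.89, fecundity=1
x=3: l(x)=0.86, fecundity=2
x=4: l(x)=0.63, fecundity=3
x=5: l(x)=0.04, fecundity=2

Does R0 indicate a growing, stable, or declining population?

R0 = Σ lx·mx = 0 + 0.97 + 0.89 + 1.72 + 1.89 + 0.08 = 5.55
R0 > 1, so the population is growing.

growing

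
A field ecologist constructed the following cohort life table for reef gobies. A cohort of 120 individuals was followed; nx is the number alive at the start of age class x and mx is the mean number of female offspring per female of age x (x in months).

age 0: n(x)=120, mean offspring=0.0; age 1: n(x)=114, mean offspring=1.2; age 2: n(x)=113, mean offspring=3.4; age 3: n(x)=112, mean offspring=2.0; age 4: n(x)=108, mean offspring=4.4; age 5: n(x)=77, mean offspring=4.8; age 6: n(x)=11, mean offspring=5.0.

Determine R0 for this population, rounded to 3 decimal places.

13.707

lx = nx/n0 = nx/120: 1, 0.95, 0.94167…, 0.93333…, 0.9, 0.64167…, 0.09167…
lx·mx by age: 0, 1.14, 3.201667…, 1.866667…, 3.96, 3.08…, 0.458333…
R0 = Σ lx·mx = 13.706667… → 13.707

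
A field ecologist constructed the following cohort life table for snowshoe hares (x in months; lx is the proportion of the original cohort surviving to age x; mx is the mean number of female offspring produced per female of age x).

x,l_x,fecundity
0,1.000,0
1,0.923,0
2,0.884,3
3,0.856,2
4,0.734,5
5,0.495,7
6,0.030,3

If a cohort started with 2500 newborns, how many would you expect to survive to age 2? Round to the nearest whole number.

Expected survivors = N0 · l_2 = 2500 × 0.884 = 2210 → 2210

2210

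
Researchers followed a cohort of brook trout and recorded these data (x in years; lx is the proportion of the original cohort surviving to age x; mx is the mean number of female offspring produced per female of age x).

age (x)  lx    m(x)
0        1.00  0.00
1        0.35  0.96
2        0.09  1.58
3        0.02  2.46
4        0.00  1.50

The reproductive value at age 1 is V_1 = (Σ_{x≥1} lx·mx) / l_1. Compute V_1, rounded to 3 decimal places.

1.507

lx·mx for x ≥ 1: 0.336, 0.1422, 0.0492, 0 → sum = 0.5274
V_1 = 0.5274 / l_1 = 0.5274 / 0.35 = 1.506857… → 1.507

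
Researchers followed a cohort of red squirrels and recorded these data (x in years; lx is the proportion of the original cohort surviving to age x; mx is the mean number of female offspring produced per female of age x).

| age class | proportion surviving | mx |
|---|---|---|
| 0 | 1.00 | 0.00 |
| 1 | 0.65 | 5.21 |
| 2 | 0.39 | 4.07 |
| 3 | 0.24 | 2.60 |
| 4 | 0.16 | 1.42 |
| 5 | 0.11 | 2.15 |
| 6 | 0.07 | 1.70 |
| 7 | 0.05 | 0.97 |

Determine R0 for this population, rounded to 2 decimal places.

6.23

lx·mx by age: 0, 3.3865, 1.5873, 0.624, 0.2272, 0.2365, 0.119, 0.0485
R0 = Σ lx·mx = 6.229 → 6.23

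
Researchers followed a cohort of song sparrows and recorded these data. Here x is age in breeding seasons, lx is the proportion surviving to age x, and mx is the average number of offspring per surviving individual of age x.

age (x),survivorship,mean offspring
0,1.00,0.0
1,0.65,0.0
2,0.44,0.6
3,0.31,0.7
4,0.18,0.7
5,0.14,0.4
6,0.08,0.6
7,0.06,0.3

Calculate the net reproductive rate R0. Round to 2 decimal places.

0.73

lx·mx by age: 0, 0, 0.264, 0.217, 0.126, 0.056, 0.048, 0.018
R0 = Σ lx·mx = 0.729 → 0.73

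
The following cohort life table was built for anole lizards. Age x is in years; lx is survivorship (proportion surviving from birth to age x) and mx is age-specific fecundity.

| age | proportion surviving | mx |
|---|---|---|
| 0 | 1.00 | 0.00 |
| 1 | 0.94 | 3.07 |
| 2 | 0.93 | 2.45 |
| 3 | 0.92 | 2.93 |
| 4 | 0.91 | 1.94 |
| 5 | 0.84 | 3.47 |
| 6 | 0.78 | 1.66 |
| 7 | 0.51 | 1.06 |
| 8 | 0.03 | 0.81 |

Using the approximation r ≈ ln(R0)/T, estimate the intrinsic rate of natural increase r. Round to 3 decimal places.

0.785

R0 = Σ lx·mx = 0 + 2.8858 + 2.2785 + 2.6956 + 1.7654 + 2.9148 + 1.2948 + 0.5406 + 0.0243 = 14.3998
Σ x·lx·mx = 48.9126; T = 48.9126/14.3998 = 3.39676…
r ≈ ln(R0)/T = ln(14.3998)/3.39676… = 0.78522… → 0.785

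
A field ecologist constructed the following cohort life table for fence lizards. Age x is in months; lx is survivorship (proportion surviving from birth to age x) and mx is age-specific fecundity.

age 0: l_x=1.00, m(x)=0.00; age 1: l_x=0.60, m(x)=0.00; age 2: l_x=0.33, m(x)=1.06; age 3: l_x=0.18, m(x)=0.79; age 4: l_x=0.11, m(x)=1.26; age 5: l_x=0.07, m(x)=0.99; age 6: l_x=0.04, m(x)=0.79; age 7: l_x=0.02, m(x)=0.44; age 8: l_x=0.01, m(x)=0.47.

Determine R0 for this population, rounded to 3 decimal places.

0.745

lx·mx by age: 0, 0, 0.3498, 0.1422, 0.1386, 0.0693, 0.0316, 0.0088, 0.0047
R0 = Σ lx·mx = 0.745 → 0.745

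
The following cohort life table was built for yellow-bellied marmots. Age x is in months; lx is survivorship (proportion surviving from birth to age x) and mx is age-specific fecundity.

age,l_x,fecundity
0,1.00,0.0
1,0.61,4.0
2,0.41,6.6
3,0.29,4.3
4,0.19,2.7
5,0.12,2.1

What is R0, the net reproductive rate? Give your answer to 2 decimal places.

7.16

lx·mx by age: 0, 2.44, 2.706, 1.247, 0.513, 0.252
R0 = Σ lx·mx = 7.158 → 7.16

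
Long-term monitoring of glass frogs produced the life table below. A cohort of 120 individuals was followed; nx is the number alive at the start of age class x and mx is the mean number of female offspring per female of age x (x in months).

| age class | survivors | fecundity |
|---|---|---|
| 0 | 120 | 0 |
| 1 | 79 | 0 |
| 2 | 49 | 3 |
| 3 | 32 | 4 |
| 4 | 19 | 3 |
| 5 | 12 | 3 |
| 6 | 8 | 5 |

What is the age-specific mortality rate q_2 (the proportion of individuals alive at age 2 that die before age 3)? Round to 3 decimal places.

lx = nx/n0 = nx/120: 1, 0.65833…, 0.40833…, 0.26667…, 0.15833…, 0.1, 0.06667…
q_2 = (l_2 − l_3) / l_2 = (0.408333… − 0.266667…) / 0.408333…
     = 0.141667… / 0.408333… = 0.346939… → 0.347

0.347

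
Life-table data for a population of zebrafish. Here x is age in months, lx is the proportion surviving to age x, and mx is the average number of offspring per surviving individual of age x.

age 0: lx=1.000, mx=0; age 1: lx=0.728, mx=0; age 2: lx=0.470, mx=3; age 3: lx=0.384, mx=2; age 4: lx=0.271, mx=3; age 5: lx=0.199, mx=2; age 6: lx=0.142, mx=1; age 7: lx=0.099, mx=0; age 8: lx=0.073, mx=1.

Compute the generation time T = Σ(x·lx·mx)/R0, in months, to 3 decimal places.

lx·mx: 0, 0, 1.41, 0.768, 0.813, 0.398, 0.142, 0, 0.073 → R0 = 3.604
x·lx·mx: 0, 0, 2.82, 2.304, 3.252, 1.99, 0.852, 0, 0.584 → Σ = 11.802
T = 11.802 / 3.604 = 3.274695… → 3.275

3.275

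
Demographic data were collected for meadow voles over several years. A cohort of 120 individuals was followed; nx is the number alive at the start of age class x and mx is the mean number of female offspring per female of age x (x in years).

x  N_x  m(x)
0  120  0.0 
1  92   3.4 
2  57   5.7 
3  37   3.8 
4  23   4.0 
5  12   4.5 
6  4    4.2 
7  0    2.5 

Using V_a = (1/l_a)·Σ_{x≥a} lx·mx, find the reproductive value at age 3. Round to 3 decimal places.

8.200

lx = nx/n0 = nx/120: 1, 0.76667…, 0.475, 0.30833…, 0.19167…, 0.1, 0.03333…, 0
lx·mx for x ≥ 3: 1.171667…, 0.766667…, 0.45, 0.14…, 0 → sum = 2.528333…
V_3 = 2.528333… / l_3 = 2.528333… / 0.308333… = 8.2… → 8.200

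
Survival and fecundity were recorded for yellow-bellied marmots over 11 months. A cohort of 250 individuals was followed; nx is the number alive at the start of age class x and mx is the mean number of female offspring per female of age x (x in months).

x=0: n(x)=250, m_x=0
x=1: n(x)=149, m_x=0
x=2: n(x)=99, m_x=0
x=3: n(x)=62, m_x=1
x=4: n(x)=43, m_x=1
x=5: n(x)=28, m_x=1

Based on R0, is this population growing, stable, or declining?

lx = nx/n0 = nx/250: 1, 0.596, 0.396, 0.248, 0.172, 0.112
R0 = Σ lx·mx = 0 + 0 + 0 + 0.248 + 0.172 + 0.112 = 0.532
R0 < 1, so the population is declining.

declining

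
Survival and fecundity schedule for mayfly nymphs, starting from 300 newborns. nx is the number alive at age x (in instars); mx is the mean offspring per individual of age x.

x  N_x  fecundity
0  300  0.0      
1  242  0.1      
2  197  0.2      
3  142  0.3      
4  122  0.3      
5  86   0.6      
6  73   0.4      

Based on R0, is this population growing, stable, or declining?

lx = nx/n0 = nx/300: 1, 0.80667…, 0.65667…, 0.47333…, 0.40667…, 0.28667…, 0.24333…
R0 = Σ lx·mx = 0 + 0.080667… + 0.131333… + 0.142… + 0.122… + 0.172… + 0.097333… = 0.745333…
R0 < 1, so the population is declining.

declining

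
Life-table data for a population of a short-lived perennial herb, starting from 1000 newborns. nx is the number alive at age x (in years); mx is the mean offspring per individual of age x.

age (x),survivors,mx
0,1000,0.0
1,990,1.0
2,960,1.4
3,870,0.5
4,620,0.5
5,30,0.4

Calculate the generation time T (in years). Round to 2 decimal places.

2.03

lx = nx/n0 = nx/1000: 1, 0.99, 0.96, 0.87, 0.62, 0.03
lx·mx: 0, 0.99, 1.344, 0.435, 0.31, 0.012 → R0 = 3.091
x·lx·mx: 0, 0.99, 2.688, 1.305, 1.24, 0.06 → Σ = 6.283
T = 6.283 / 3.091 = 2.032676… → 2.03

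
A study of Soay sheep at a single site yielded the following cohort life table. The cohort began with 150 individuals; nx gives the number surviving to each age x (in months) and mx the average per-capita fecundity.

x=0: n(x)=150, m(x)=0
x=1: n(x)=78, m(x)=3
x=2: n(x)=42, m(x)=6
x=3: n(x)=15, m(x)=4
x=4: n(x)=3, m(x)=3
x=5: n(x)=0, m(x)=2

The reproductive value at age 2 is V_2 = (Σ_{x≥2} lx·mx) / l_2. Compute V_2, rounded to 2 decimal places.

7.64

lx = nx/n0 = nx/150: 1, 0.52, 0.28, 0.1, 0.02, 0
lx·mx for x ≥ 2: 1.68, 0.4, 0.06, 0 → sum = 2.14
V_2 = 2.14 / l_2 = 2.14 / 0.28 = 7.642857… → 7.64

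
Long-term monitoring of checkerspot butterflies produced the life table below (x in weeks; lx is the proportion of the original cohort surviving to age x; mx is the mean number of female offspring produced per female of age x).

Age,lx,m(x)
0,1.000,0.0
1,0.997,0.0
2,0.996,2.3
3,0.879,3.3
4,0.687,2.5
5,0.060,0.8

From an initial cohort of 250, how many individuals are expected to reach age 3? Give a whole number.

Expected survivors = N0 · l_3 = 250 × 0.879 = 219.75 → 220

220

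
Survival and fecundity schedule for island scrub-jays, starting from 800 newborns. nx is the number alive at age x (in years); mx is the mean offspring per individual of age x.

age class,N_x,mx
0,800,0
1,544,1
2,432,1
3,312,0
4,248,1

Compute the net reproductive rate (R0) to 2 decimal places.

1.53

lx = nx/n0 = nx/800: 1, 0.68, 0.54, 0.39, 0.31
lx·mx by age: 0, 0.68, 0.54, 0, 0.31
R0 = Σ lx·mx = 1.53 → 1.53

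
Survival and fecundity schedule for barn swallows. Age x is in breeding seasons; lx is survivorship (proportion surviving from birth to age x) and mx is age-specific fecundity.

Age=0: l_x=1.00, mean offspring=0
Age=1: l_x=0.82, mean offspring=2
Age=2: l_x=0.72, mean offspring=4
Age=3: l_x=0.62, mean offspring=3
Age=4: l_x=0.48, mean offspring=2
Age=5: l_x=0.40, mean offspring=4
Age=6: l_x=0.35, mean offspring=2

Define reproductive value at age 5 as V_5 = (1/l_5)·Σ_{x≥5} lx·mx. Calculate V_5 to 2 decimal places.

lx·mx for x ≥ 5: 1.6, 0.7 → sum = 2.3
V_5 = 2.3 / l_5 = 2.3 / 0.4 = 5.75 → 5.75

5.75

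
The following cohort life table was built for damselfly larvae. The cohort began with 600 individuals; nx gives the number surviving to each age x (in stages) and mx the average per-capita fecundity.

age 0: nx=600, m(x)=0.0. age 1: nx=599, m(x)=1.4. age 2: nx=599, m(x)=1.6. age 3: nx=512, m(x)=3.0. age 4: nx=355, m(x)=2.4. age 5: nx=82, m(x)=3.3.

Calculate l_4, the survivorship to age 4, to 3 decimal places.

l_4 = n_4/n_0 = 355/600 = 0.591667… → 0.592

0.592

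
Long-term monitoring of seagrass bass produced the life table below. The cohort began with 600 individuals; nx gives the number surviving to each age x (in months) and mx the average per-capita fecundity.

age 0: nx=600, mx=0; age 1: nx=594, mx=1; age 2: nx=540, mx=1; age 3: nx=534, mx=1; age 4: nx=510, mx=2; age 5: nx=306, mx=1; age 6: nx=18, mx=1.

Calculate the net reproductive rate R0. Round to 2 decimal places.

lx = nx/n0 = nx/600: 1, 0.99, 0.9, 0.89, 0.85, 0.51, 0.03
lx·mx by age: 0, 0.99, 0.9, 0.89, 1.7, 0.51, 0.03
R0 = Σ lx·mx = 5.02 → 5.02

5.02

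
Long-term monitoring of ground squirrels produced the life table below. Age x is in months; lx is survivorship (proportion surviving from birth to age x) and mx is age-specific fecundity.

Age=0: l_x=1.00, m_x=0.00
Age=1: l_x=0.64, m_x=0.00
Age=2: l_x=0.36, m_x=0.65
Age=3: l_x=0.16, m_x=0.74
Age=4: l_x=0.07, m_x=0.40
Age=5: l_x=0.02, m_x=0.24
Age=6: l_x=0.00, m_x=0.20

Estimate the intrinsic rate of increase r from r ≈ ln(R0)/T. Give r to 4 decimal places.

-0.3831

R0 = Σ lx·mx = 0 + 0 + 0.234 + 0.1184 + 0.028 + 0.0048 + 0 = 0.3852
Σ x·lx·mx = 0.9592; T = 0.9592/0.3852 = 2.49013…
r ≈ ln(R0)/T = ln(0.3852)/2.49013… = -0.383109… → -0.3831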